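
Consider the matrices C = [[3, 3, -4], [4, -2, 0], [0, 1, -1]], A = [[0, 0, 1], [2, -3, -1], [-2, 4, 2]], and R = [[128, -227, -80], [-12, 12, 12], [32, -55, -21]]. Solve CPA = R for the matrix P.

P = [[5, -1, -4], [4, 4, -5], [2, -5, 2]]

Isolating P: multiply by C⁻¹ from the left and A⁻¹ from the right, so P = C⁻¹RA⁻¹.
det C = 2, so C⁻¹ = [[1, -1/2, -4], [2, -3/2, -8], [2, -3/2, -9]].
A has determinant 2; A⁻¹ = [[-1, 2, 3/2], [-1, 1, 1], [1, 0, 0]].
C⁻¹R = [[6, -13, -2], [18, -32, -10], [-14, 23, 11]].
P = (C⁻¹R)A⁻¹ = [[5, -1, -4], [4, 4, -5], [2, -5, 2]].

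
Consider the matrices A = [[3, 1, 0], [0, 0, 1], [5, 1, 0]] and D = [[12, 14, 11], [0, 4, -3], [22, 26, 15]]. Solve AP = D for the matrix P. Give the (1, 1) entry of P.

5

A is on the left of P, so left-multiply by A⁻¹: P = A⁻¹D.
A has determinant 2; A⁻¹ = [[-1/2, 0, 1/2], [5/2, 0, -3/2], [0, 1, 0]].
P = A⁻¹D = [[-1/2, 0, 1/2], [5/2, 0, -3/2], [0, 1, 0]] · [[12, 14, 11], [0, 4, -3], [22, 26, 15]] = [[5, 6, 2], [-3, -4, 5], [0, 4, -3]].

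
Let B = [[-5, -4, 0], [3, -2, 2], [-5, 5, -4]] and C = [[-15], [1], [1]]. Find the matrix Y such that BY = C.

B is on the left of Y, so left-multiply by B⁻¹: Y = B⁻¹C.
det B = 2, so B⁻¹ = [[-1, -8, -4], [1, 10, 5], [5/2, 45/2, 11]].
Y = B⁻¹C = [[-1, -8, -4], [1, 10, 5], [5/2, 45/2, 11]] · [[-15], [1], [1]] = [[3], [0], [-4]].

Y = [[3], [0], [-4]]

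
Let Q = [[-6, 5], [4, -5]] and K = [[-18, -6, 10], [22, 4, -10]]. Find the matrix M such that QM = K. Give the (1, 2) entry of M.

Left-multiplying both sides by Q⁻¹ gives M = Q⁻¹K.
det Q = 10, so Q⁻¹ = [[-1/2, -1/2], [-2/5, -3/5]].
M = Q⁻¹K = [[-1/2, -1/2], [-2/5, -3/5]] · [[-18, -6, 10], [22, 4, -10]] = [[-2, 1, 0], [-6, 0, 2]].

1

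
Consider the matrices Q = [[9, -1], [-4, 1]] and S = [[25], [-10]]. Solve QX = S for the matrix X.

Left-multiplying both sides by Q⁻¹ gives X = Q⁻¹S.
det Q = 5, so Q⁻¹ = [[1/5, 1/5], [4/5, 9/5]].
X = Q⁻¹S = [[1/5, 1/5], [4/5, 9/5]] · [[25], [-10]] = [[3], [2]].

X = [[3], [2]]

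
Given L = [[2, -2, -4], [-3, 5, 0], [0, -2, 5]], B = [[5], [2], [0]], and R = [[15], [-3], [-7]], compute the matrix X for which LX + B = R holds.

LX = R − B = [[10], [-5], [-7]].
L is on the left of X, so left-multiply by L⁻¹: X = L⁻¹(R − B).
L has determinant -4; L⁻¹ = [[-25/4, -9/2, -5], [-15/4, -5/2, -3], [-3/2, -1, -1]].
X = L⁻¹(R − B) = [[-5], [-4], [-3]].

X = [[-5], [-4], [-3]]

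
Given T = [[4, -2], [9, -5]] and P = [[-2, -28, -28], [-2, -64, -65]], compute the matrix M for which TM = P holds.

M = [[-3, -6, -5], [-5, 2, 4]]

Left-multiplying both sides by T⁻¹ gives M = T⁻¹P.
det T = -2, so T⁻¹ = [[5/2, -1], [9/2, -2]].
M = T⁻¹P = [[5/2, -1], [9/2, -2]] · [[-2, -28, -28], [-2, -64, -65]] = [[-3, -6, -5], [-5, 2, 4]].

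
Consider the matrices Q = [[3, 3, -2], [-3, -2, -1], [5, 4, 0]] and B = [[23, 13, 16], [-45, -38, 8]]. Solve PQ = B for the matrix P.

Right-multiplying both sides by Q⁻¹ gives P = BQ⁻¹.
det Q = 1, so Q⁻¹ = [[4, -8, -7], [-5, 10, 9], [-2, 3, 3]].
P = BQ⁻¹ = [[23, 13, 16], [-45, -38, 8]] · [[4, -8, -7], [-5, 10, 9], [-2, 3, 3]] = [[-5, -6, 4], [-6, 4, -3]].

P = [[-5, -6, 4], [-6, 4, -3]]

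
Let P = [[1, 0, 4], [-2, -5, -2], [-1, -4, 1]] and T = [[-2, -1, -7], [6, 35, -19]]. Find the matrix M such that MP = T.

Since P sits to the right of M, M = TP⁻¹.
det P = -1; the adjugate gives P⁻¹ = [[13, 16, -20], [-4, -5, 6], [-3, -4, 5]].
M = TP⁻¹ = [[-2, -1, -7], [6, 35, -19]] · [[13, 16, -20], [-4, -5, 6], [-3, -4, 5]] = [[-1, 1, -1], [-5, -3, -5]].

M = [[-1, 1, -1], [-5, -3, -5]]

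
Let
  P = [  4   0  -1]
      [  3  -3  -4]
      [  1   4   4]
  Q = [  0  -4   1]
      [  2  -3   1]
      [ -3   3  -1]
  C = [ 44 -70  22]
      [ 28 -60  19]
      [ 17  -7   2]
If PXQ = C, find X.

X = [[1, 2, -3], [0, -2, 1], [0, -2, -4]]

Left-multiply by P⁻¹ and right-multiply by Q⁻¹: X = P⁻¹CQ⁻¹.
det P = 1; the adjugate gives P⁻¹ = [[4, -4, -3], [-16, 17, 13], [15, -16, -12]].
Q has determinant 1; Q⁻¹ = [[0, -1, -1], [-1, 3, 2], [-3, 12, 8]].
P⁻¹C = [[13, -19, 6], [-7, 9, -3], [8, -6, 2]].
X = (P⁻¹C)Q⁻¹ = [[1, 2, -3], [0, -2, 1], [0, -2, -4]].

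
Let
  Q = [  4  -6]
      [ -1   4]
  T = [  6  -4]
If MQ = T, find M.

M = [[2, 2]]

Since Q sits to the right of M, M = TQ⁻¹.
det Q = 10; the adjugate gives Q⁻¹ = [[2/5, 3/5], [1/10, 2/5]].
M = TQ⁻¹ = [[6, -4]] · [[2/5, 3/5], [1/10, 2/5]] = [[2, 2]].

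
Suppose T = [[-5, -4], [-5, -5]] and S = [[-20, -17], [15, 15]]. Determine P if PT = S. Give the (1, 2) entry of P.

Right-multiplying both sides by T⁻¹ gives P = ST⁻¹.
T has determinant 5; T⁻¹ = [[-1, 4/5], [1, -1]].
P = ST⁻¹ = [[-20, -17], [15, 15]] · [[-1, 4/5], [1, -1]] = [[3, 1], [0, -3]].

1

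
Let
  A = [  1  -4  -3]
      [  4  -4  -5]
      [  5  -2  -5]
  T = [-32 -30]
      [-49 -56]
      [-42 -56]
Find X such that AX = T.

X = [[-5, -6], [6, 3], [1, 4]]

A is on the left of X, so left-multiply by A⁻¹: X = A⁻¹T.
det A = -6, so A⁻¹ = [[-5/3, 7/3, -4/3], [5/6, -5/3, 7/6], [-2, 3, -2]].
X = A⁻¹T = [[-5/3, 7/3, -4/3], [5/6, -5/3, 7/6], [-2, 3, -2]] · [[-32, -30], [-49, -56], [-42, -56]] = [[-5, -6], [6, 3], [1, 4]].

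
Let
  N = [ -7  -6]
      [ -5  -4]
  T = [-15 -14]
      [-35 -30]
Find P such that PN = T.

P = [[5, -4], [5, 0]]

Since N sits to the right of P, P = TN⁻¹.
det N = -2, so N⁻¹ = [[2, -3], [-5/2, 7/2]].
P = TN⁻¹ = [[-15, -14], [-35, -30]] · [[2, -3], [-5/2, 7/2]] = [[5, -4], [5, 0]].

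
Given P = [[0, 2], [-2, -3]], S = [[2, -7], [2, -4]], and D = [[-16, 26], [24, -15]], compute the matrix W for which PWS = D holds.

Left-multiply by P⁻¹ and right-multiply by S⁻¹: W = P⁻¹DS⁻¹.
det P = 4; the adjugate gives P⁻¹ = [[-3/4, -1/2], [1/2, 0]].
det S = 6, so S⁻¹ = [[-2/3, 7/6], [-1/3, 1/3]].
P⁻¹D = [[0, -12], [-8, 13]].
W = (P⁻¹D)S⁻¹ = [[4, -4], [1, -5]].

W = [[4, -4], [1, -5]]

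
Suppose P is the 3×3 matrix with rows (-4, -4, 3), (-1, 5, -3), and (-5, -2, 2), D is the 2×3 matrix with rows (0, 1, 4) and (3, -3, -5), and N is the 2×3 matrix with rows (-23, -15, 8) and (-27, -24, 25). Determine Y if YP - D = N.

Y = [[2, 0, 3], [5, -1, 1]]

YP = N + D = [[-23, -14, 12], [-24, -27, 20]].
Right-multiplying both sides by P⁻¹ gives Y = (N + D)P⁻¹.
det P = -3, so P⁻¹ = [[-4/3, -2/3, 1], [-17/3, -7/3, 5], [-9, -4, 8]].
Y = (N + D)P⁻¹ = [[2, 0, 3], [5, -1, 1]].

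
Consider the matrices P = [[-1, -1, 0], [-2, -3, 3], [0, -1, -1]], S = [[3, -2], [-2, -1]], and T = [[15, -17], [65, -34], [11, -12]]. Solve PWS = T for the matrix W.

Left-multiply by P⁻¹ and right-multiply by S⁻¹: W = P⁻¹TS⁻¹.
det P = -4, so P⁻¹ = [[-3/2, 1/4, 3/4], [1/2, -1/4, -3/4], [-1/2, 1/4, -1/4]].
det S = -7; the adjugate gives S⁻¹ = [[1/7, -2/7], [-2/7, -3/7]].
P⁻¹T = [[2, 8], [-17, 9], [6, 3]].
W = (P⁻¹T)S⁻¹ = [[-2, -4], [-5, 1], [0, -3]].

W = [[-2, -4], [-5, 1], [0, -3]]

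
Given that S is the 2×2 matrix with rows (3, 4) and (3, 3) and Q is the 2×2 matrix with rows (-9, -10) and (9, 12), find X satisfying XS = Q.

Right-multiplying both sides by S⁻¹ gives X = QS⁻¹.
S has determinant -3; S⁻¹ = [[-1, 4/3], [1, -1]].
X = QS⁻¹ = [[-9, -10], [9, 12]] · [[-1, 4/3], [1, -1]] = [[-1, -2], [3, 0]].

X = [[-1, -2], [3, 0]]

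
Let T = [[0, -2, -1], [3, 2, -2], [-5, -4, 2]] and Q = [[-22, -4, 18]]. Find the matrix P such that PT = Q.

P = [[-6, -4, 2]]

Since T sits to the right of P, P = QT⁻¹.
T has determinant -6; T⁻¹ = [[2/3, -4/3, -1], [-2/3, 5/6, 1/2], [1/3, -5/3, -1]].
P = QT⁻¹ = [[-22, -4, 18]] · [[2/3, -4/3, -1], [-2/3, 5/6, 1/2], [1/3, -5/3, -1]] = [[-6, -4, 2]].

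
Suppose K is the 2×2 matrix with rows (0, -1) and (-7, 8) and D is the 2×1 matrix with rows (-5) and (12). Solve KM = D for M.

M = [[4], [5]]

Since K multiplies M on the left, M = K⁻¹D.
det K = -7, so K⁻¹ = [[-8/7, -1/7], [-1, 0]].
M = K⁻¹D = [[-8/7, -1/7], [-1, 0]] · [[-5], [12]] = [[4], [5]].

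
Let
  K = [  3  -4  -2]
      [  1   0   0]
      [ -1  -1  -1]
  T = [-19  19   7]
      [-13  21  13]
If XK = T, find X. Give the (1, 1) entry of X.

-6

Since K sits to the right of X, X = TK⁻¹.
K has determinant -2; K⁻¹ = [[0, 1, 0], [-1/2, 5/2, 1], [1/2, -7/2, -2]].
X = TK⁻¹ = [[-19, 19, 7], [-13, 21, 13]] · [[0, 1, 0], [-1/2, 5/2, 1], [1/2, -7/2, -2]] = [[-6, 4, 5], [-4, -6, -5]].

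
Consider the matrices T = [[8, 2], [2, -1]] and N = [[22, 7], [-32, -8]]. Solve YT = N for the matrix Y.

Since T sits to the right of Y, Y = NT⁻¹.
det T = -12, so T⁻¹ = [[1/12, 1/6], [1/6, -2/3]].
Y = NT⁻¹ = [[22, 7], [-32, -8]] · [[1/12, 1/6], [1/6, -2/3]] = [[3, -1], [-4, 0]].

Y = [[3, -1], [-4, 0]]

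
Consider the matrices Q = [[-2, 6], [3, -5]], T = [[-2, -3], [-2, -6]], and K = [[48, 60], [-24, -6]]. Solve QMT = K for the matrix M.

Isolating M: multiply by Q⁻¹ from the left and T⁻¹ from the right, so M = Q⁻¹KT⁻¹.
det Q = -8; the adjugate gives Q⁻¹ = [[5/8, 3/4], [3/8, 1/4]].
T has determinant 6; T⁻¹ = [[-1, 1/2], [1/3, -1/3]].
Q⁻¹K = [[12, 33], [12, 21]].
M = (Q⁻¹K)T⁻¹ = [[-1, -5], [-5, -1]].

M = [[-1, -5], [-5, -1]]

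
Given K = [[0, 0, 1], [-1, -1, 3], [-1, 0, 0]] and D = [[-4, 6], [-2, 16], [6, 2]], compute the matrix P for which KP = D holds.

P = [[-6, -2], [-4, 4], [-4, 6]]

Left-multiplying both sides by K⁻¹ gives P = K⁻¹D.
det K = -1; the adjugate gives K⁻¹ = [[0, 0, -1], [3, -1, 1], [1, 0, 0]].
P = K⁻¹D = [[0, 0, -1], [3, -1, 1], [1, 0, 0]] · [[-4, 6], [-2, 16], [6, 2]] = [[-6, -2], [-4, 4], [-4, 6]].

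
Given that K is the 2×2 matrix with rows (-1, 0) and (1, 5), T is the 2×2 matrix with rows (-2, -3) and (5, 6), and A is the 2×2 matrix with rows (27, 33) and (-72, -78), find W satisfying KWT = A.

Left-multiply by K⁻¹ and right-multiply by T⁻¹: W = K⁻¹AT⁻¹.
K has determinant -5; K⁻¹ = [[-1, 0], [1/5, 1/5]].
T has determinant 3; T⁻¹ = [[2, 1], [-5/3, -2/3]].
K⁻¹A = [[-27, -33], [-9, -9]].
W = (K⁻¹A)T⁻¹ = [[1, -5], [-3, -3]].

W = [[1, -5], [-3, -3]]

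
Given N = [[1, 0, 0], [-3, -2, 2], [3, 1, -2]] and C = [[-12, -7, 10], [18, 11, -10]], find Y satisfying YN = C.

Y = [[3, 2, -3], [3, -6, -1]]

Since N sits to the right of Y, Y = CN⁻¹.
det N = 2; the adjugate gives N⁻¹ = [[1, 0, 0], [0, -1, -1], [3/2, -1/2, -1]].
Y = CN⁻¹ = [[-12, -7, 10], [18, 11, -10]] · [[1, 0, 0], [0, -1, -1], [3/2, -1/2, -1]] = [[3, 2, -3], [3, -6, -1]].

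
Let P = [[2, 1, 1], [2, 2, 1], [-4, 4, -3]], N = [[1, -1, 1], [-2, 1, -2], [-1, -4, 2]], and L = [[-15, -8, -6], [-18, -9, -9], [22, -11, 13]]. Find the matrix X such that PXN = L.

X = P⁻¹LN⁻¹ (apply P⁻¹ on the left and N⁻¹ on the right).
det P = -2, so P⁻¹ = [[5, -7/2, 1/2], [-1, 1, 0], [-8, 6, -1]].
det N = -3; the adjugate gives N⁻¹ = [[2, 2/3, -1/3], [-2, -1, 0], [-3, -5/3, 1/3]].
P⁻¹L = [[-1, -14, 8], [-3, -1, -3], [-10, 21, -19]].
X = (P⁻¹L)N⁻¹ = [[2, 0, 3], [5, 4, 0], [-5, 4, -3]].

X = [[2, 0, 3], [5, 4, 0], [-5, 4, -3]]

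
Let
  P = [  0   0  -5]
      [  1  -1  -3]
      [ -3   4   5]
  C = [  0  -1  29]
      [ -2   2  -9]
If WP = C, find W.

P is on the right of W, so right-multiply by P⁻¹: W = CP⁻¹.
det P = -5; the adjugate gives P⁻¹ = [[-7/5, 4, 1], [-4/5, 3, 1], [-1/5, 0, 0]].
W = CP⁻¹ = [[0, -1, 29], [-2, 2, -9]] · [[-7/5, 4, 1], [-4/5, 3, 1], [-1/5, 0, 0]] = [[-5, -3, -1], [3, -2, 0]].

W = [[-5, -3, -1], [3, -2, 0]]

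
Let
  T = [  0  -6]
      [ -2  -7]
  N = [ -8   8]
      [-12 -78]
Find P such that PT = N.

P = [[-6, 4], [6, 6]]

Since T sits to the right of P, P = NT⁻¹.
T has determinant -12; T⁻¹ = [[7/12, -1/2], [-1/6, 0]].
P = NT⁻¹ = [[-8, 8], [-12, -78]] · [[7/12, -1/2], [-1/6, 0]] = [[-6, 4], [6, 6]].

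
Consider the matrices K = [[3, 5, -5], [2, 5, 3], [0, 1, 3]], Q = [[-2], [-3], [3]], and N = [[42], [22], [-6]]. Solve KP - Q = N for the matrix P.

KP = N + Q = [[40], [19], [-3]].
Since K multiplies P on the left, P = K⁻¹(N + Q).
K has determinant -4; K⁻¹ = [[-3, 5, -10], [3/2, -9/4, 19/4], [-1/2, 3/4, -5/4]].
P = K⁻¹(N + Q) = [[5], [3], [-2]].

P = [[5], [3], [-2]]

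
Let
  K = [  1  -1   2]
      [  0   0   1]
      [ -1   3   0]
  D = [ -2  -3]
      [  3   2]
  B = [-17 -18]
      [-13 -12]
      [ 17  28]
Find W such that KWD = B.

W = [[-5, 4], [-5, 1], [2, -3]]

Isolating W: multiply by K⁻¹ from the left and D⁻¹ from the right, so W = K⁻¹BD⁻¹.
K has determinant -2; K⁻¹ = [[3/2, -3, 1/2], [1/2, -1, 1/2], [0, 1, 0]].
D has determinant 5; D⁻¹ = [[2/5, 3/5], [-3/5, -2/5]].
K⁻¹B = [[22, 23], [13, 17], [-13, -12]].
W = (K⁻¹B)D⁻¹ = [[-5, 4], [-5, 1], [2, -3]].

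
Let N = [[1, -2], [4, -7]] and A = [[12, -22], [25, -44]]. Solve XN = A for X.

N is on the right of X, so right-multiply by N⁻¹: X = AN⁻¹.
det N = 1, so N⁻¹ = [[-7, 2], [-4, 1]].
X = AN⁻¹ = [[12, -22], [25, -44]] · [[-7, 2], [-4, 1]] = [[4, 2], [1, 6]].

X = [[4, 2], [1, 6]]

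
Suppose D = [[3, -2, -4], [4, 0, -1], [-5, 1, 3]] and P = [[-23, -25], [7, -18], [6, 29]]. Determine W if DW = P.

W = [[3, -3], [6, -4], [5, 6]]

Since D multiplies W on the left, W = D⁻¹P.
det D = 1, so D⁻¹ = [[1, 2, 2], [-7, -11, -13], [4, 7, 8]].
W = D⁻¹P = [[1, 2, 2], [-7, -11, -13], [4, 7, 8]] · [[-23, -25], [7, -18], [6, 29]] = [[3, -3], [6, -4], [5, 6]].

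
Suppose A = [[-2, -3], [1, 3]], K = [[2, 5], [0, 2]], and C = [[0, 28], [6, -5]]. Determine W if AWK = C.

Isolating W: multiply by A⁻¹ from the left and K⁻¹ from the right, so W = A⁻¹CK⁻¹.
A has determinant -3; A⁻¹ = [[-1, -1], [1/3, 2/3]].
det K = 4; the adjugate gives K⁻¹ = [[1/2, -5/4], [0, 1/2]].
A⁻¹C = [[-6, -23], [4, 6]].
W = (A⁻¹C)K⁻¹ = [[-3, -4], [2, -2]].

W = [[-3, -4], [2, -2]]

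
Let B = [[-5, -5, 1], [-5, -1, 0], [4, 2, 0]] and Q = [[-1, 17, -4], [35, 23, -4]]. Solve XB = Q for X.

B is on the right of X, so right-multiply by B⁻¹: X = QB⁻¹.
B has determinant -6; B⁻¹ = [[0, -1/3, -1/6], [0, 2/3, 5/6], [1, 5/3, 10/3]].
X = QB⁻¹ = [[-1, 17, -4], [35, 23, -4]] · [[0, -1/3, -1/6], [0, 2/3, 5/6], [1, 5/3, 10/3]] = [[-4, 5, 1], [-4, -3, 0]].

X = [[-4, 5, 1], [-4, -3, 0]]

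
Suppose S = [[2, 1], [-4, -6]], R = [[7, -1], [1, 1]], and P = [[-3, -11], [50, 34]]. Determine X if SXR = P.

X = S⁻¹PR⁻¹ (apply S⁻¹ on the left and R⁻¹ on the right).
S has determinant -8; S⁻¹ = [[3/4, 1/8], [-1/2, -1/4]].
det R = 8, so R⁻¹ = [[1/8, 1/8], [-1/8, 7/8]].
S⁻¹P = [[4, -4], [-11, -3]].
X = (S⁻¹P)R⁻¹ = [[1, -3], [-1, -4]].

X = [[1, -3], [-1, -4]]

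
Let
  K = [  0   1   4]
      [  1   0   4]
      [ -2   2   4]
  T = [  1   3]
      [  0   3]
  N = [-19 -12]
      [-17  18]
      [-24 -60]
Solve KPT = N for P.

P = [[3, 3], [1, -5], [-5, 5]]

Left-multiply by K⁻¹ and right-multiply by T⁻¹: P = K⁻¹NT⁻¹.
det K = -4; the adjugate gives K⁻¹ = [[2, -1, -1], [3, -2, -1], [-1/2, 1/2, 1/4]].
det T = 3; the adjugate gives T⁻¹ = [[1, -1], [0, 1/3]].
K⁻¹N = [[3, 18], [1, -12], [-5, 0]].
P = (K⁻¹N)T⁻¹ = [[3, 3], [1, -5], [-5, 5]].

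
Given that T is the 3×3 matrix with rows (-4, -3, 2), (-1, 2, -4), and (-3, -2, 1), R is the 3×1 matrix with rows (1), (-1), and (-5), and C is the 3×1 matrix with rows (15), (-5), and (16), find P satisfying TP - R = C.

P = [[-2], [-2], [1]]

TP = C + R = [[16], [-6], [11]].
T is on the left of P, so left-multiply by T⁻¹: P = T⁻¹(C + R).
det T = 1, so T⁻¹ = [[-6, -1, 8], [13, 2, -18], [8, 1, -11]].
P = T⁻¹(C + R) = [[-2], [-2], [1]].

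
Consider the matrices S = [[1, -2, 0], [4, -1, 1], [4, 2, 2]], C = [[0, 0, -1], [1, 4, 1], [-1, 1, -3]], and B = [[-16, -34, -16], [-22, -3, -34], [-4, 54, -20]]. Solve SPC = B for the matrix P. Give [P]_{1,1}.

-4

Left-multiply by S⁻¹ and right-multiply by C⁻¹: P = S⁻¹BC⁻¹.
S has determinant 4; S⁻¹ = [[-1, 1, -1/2], [-1, 1/2, -1/4], [3, -5/2, 7/4]].
det C = -5; the adjugate gives C⁻¹ = [[13/5, 1/5, -4/5], [-2/5, 1/5, 1/5], [-1, 0, 0]].
S⁻¹B = [[-4, 4, -8], [6, 19, 4], [0, 0, 2]].
P = (S⁻¹B)C⁻¹ = [[-4, 0, 4], [4, 5, -1], [-2, 0, 0]].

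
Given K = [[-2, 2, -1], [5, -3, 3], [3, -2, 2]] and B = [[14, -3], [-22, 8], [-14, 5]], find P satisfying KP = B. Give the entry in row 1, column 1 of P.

-2

Left-multiplying both sides by K⁻¹ gives P = K⁻¹B.
det K = -1, so K⁻¹ = [[0, 2, -3], [1, 1, -1], [1, -2, 4]].
P = K⁻¹B = [[0, 2, -3], [1, 1, -1], [1, -2, 4]] · [[14, -3], [-22, 8], [-14, 5]] = [[-2, 1], [6, 0], [2, 1]].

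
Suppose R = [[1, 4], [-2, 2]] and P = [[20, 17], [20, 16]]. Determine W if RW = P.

W = [[-4, -3], [6, 5]]

R is on the left of W, so left-multiply by R⁻¹: W = R⁻¹P.
det R = 10, so R⁻¹ = [[1/5, -2/5], [1/5, 1/10]].
W = R⁻¹P = [[1/5, -2/5], [1/5, 1/10]] · [[20, 17], [20, 16]] = [[-4, -3], [6, 5]].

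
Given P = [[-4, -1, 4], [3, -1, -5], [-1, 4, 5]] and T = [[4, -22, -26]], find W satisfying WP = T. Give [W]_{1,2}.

1

Since P sits to the right of W, W = TP⁻¹.
P has determinant -6; P⁻¹ = [[-5/2, -7/2, -3/2], [5/3, 8/3, 4/3], [-11/6, -17/6, -7/6]].
W = TP⁻¹ = [[4, -22, -26]] · [[-5/2, -7/2, -3/2], [5/3, 8/3, 4/3], [-11/6, -17/6, -7/6]] = [[1, 1, -5]].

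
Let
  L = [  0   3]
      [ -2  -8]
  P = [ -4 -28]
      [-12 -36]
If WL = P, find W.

Since L sits to the right of W, W = PL⁻¹.
det L = 6, so L⁻¹ = [[-4/3, -1/2], [1/3, 0]].
W = PL⁻¹ = [[-4, -28], [-12, -36]] · [[-4/3, -1/2], [1/3, 0]] = [[-4, 2], [4, 6]].

W = [[-4, 2], [4, 6]]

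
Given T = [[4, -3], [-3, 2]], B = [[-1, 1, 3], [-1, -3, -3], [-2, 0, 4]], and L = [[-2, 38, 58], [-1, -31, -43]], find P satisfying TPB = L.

Left-multiply by T⁻¹ and right-multiply by B⁻¹: P = T⁻¹LB⁻¹.
det T = -1; the adjugate gives T⁻¹ = [[-2, -3], [-3, -4]].
det B = 4, so B⁻¹ = [[-3, -1, 3/2], [5/2, 1/2, -3/2], [-3/2, -1/2, 1]].
T⁻¹L = [[7, 17, 13], [10, 10, -2]].
P = (T⁻¹L)B⁻¹ = [[2, -5, -2], [-2, -4, -2]].

P = [[2, -5, -2], [-2, -4, -2]]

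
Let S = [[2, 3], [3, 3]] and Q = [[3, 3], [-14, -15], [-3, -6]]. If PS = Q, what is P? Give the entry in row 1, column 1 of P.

0

Right-multiplying both sides by S⁻¹ gives P = QS⁻¹.
S has determinant -3; S⁻¹ = [[-1, 1], [1, -2/3]].
P = QS⁻¹ = [[3, 3], [-14, -15], [-3, -6]] · [[-1, 1], [1, -2/3]] = [[0, 1], [-1, -4], [-3, 1]].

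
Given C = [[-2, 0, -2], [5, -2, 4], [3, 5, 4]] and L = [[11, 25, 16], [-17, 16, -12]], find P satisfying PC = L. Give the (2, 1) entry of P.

Right-multiplying both sides by C⁻¹ gives P = LC⁻¹.
C has determinant -6; C⁻¹ = [[14/3, 5/3, 2/3], [4/3, 1/3, 1/3], [-31/6, -5/3, -2/3]].
P = LC⁻¹ = [[11, 25, 16], [-17, 16, -12]] · [[14/3, 5/3, 2/3], [4/3, 1/3, 1/3], [-31/6, -5/3, -2/3]] = [[2, 0, 5], [4, -3, 2]].

4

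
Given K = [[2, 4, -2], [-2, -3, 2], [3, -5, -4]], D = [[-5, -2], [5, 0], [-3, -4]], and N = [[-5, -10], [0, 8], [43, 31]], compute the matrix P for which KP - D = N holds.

P = [[5, 1], [-5, -4], [0, -1]]

KP = N + D = [[-10, -12], [5, 8], [40, 27]].
K is on the left of P, so left-multiply by K⁻¹: P = K⁻¹(N + D).
K has determinant -2; K⁻¹ = [[-11, -13, -1], [1, 1, 0], [-19/2, -11, -1]].
P = K⁻¹(N + D) = [[5, 1], [-5, -4], [0, -1]].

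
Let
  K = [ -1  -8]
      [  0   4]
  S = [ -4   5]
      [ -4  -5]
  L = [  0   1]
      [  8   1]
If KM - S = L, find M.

KM = L + S = [[-4, 6], [4, -4]].
Since K multiplies M on the left, M = K⁻¹(L + S).
K has determinant -4; K⁻¹ = [[-1, -2], [0, 1/4]].
M = K⁻¹(L + S) = [[-4, 2], [1, -1]].

M = [[-4, 2], [1, -1]]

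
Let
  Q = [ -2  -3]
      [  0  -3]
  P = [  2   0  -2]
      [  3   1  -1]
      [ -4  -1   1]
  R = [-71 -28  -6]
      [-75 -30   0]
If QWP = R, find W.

W = Q⁻¹RP⁻¹ (apply Q⁻¹ on the left and P⁻¹ on the right).
det Q = 6; the adjugate gives Q⁻¹ = [[-1/2, 1/2], [0, -1/3]].
P has determinant -2; P⁻¹ = [[0, -1, -1], [-1/2, 3, 2], [-1/2, -1, -1]].
Q⁻¹R = [[-2, -1, 3], [25, 10, 0]].
W = (Q⁻¹R)P⁻¹ = [[-1, -4, -3], [-5, 5, -5]].

W = [[-1, -4, -3], [-5, 5, -5]]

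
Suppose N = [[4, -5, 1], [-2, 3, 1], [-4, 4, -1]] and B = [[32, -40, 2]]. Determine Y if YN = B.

Y = [[4, -4, -2]]

Right-multiplying both sides by N⁻¹ gives Y = BN⁻¹.
det N = 6; the adjugate gives N⁻¹ = [[-7/6, -1/6, -4/3], [-1, 0, -1], [2/3, 2/3, 1/3]].
Y = BN⁻¹ = [[32, -40, 2]] · [[-7/6, -1/6, -4/3], [-1, 0, -1], [2/3, 2/3, 1/3]] = [[4, -4, -2]].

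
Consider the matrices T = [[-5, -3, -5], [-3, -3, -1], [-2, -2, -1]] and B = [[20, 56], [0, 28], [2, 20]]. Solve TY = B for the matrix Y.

T is on the left of Y, so left-multiply by T⁻¹: Y = T⁻¹B.
det T = -2; the adjugate gives T⁻¹ = [[-1/2, -7/2, 6], [1/2, 5/2, -5], [0, 2, -3]].
Y = T⁻¹B = [[-1/2, -7/2, 6], [1/2, 5/2, -5], [0, 2, -3]] · [[20, 56], [0, 28], [2, 20]] = [[2, -6], [0, -2], [-6, -4]].

Y = [[2, -6], [0, -2], [-6, -4]]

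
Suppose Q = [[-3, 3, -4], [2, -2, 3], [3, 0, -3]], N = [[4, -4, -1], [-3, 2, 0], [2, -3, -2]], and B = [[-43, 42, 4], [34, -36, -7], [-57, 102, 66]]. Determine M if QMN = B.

M = Q⁻¹BN⁻¹ (apply Q⁻¹ on the left and N⁻¹ on the right).
Q has determinant 3; Q⁻¹ = [[2, 3, 1/3], [5, 7, 1/3], [2, 3, 0]].
det N = 3; the adjugate gives N⁻¹ = [[-4/3, -5/3, 2/3], [-2, -2, 1], [5/3, 4/3, -4/3]].
Q⁻¹B = [[-3, 10, 9], [4, -8, -7], [16, -24, -13]].
M = (Q⁻¹B)N⁻¹ = [[-1, -3, -4], [-1, 0, 4], [5, 4, 4]].

M = [[-1, -3, -4], [-1, 0, 4], [5, 4, 4]]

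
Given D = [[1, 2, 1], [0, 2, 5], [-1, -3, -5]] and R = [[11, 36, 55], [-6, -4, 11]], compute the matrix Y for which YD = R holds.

Y = [[5, 4, -6], [-4, 5, 2]]

Since D sits to the right of Y, Y = RD⁻¹.
det D = -3; the adjugate gives D⁻¹ = [[-5/3, -7/3, -8/3], [5/3, 4/3, 5/3], [-2/3, -1/3, -2/3]].
Y = RD⁻¹ = [[11, 36, 55], [-6, -4, 11]] · [[-5/3, -7/3, -8/3], [5/3, 4/3, 5/3], [-2/3, -1/3, -2/3]] = [[5, 4, -6], [-4, 5, 2]].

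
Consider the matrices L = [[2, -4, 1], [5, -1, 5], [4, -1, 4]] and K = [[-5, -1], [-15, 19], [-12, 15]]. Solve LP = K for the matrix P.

Left-multiplying both sides by L⁻¹ gives P = L⁻¹K.
det L = 1, so L⁻¹ = [[1, 15, -19], [0, 4, -5], [-1, -14, 18]].
P = L⁻¹K = [[1, 15, -19], [0, 4, -5], [-1, -14, 18]] · [[-5, -1], [-15, 19], [-12, 15]] = [[-2, -1], [0, 1], [-1, 5]].

P = [[-2, -1], [0, 1], [-1, 5]]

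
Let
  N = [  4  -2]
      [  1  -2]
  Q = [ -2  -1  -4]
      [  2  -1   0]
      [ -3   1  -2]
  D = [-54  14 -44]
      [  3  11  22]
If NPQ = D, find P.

P = [[3, 1, 5], [5, 1, 1]]

Isolating P: multiply by N⁻¹ from the left and Q⁻¹ from the right, so P = N⁻¹DQ⁻¹.
det N = -6; the adjugate gives N⁻¹ = [[1/3, -1/3], [1/6, -2/3]].
det Q = -4, so Q⁻¹ = [[-1/2, 3/2, 1], [-1, 2, 2], [1/4, -5/4, -1]].
N⁻¹D = [[-19, 1, -22], [-11, -5, -22]].
P = (N⁻¹D)Q⁻¹ = [[3, 1, 5], [5, 1, 1]].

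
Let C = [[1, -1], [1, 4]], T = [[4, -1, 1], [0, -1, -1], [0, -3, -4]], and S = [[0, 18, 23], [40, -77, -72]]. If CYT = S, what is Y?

Y = C⁻¹ST⁻¹ (apply C⁻¹ on the left and T⁻¹ on the right).
det C = 5, so C⁻¹ = [[4/5, 1/5], [-1/5, 1/5]].
T has determinant 4; T⁻¹ = [[1/4, -7/4, 1/2], [0, -4, 1], [0, 3, -1]].
C⁻¹S = [[8, -1, 4], [8, -19, -19]].
Y = (C⁻¹S)T⁻¹ = [[2, 2, -1], [2, 5, 4]].

Y = [[2, 2, -1], [2, 5, 4]]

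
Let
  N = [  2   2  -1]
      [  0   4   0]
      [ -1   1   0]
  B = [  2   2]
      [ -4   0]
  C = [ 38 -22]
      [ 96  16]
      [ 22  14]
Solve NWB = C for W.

Isolating W: multiply by N⁻¹ from the left and B⁻¹ from the right, so W = N⁻¹CB⁻¹.
N has determinant -4; N⁻¹ = [[0, 1/4, -1], [0, 1/4, 0], [-1, 1, -2]].
det B = 8, so B⁻¹ = [[0, -1/4], [1/2, 1/4]].
N⁻¹C = [[2, -10], [24, 4], [14, 10]].
W = (N⁻¹C)B⁻¹ = [[-5, -3], [2, -5], [5, -1]].

W = [[-5, -3], [2, -5], [5, -1]]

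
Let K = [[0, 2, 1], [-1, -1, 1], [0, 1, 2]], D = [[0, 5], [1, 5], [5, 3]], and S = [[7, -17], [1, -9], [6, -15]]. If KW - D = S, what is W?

W = [[2, 4], [1, -4], [5, -4]]

KW = S + D = [[7, -12], [2, -4], [11, -12]].
K is on the left of W, so left-multiply by K⁻¹: W = K⁻¹(S + D).
det K = 3, so K⁻¹ = [[-1, -1, 1], [2/3, 0, -1/3], [-1/3, 0, 2/3]].
W = K⁻¹(S + D) = [[2, 4], [1, -4], [5, -4]].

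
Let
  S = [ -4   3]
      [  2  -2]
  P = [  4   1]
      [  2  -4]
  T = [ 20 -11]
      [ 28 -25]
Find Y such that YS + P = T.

YS = T − P = [[16, -12], [26, -21]].
Since S sits to the right of Y, Y = (T − P)S⁻¹.
det S = 2; the adjugate gives S⁻¹ = [[-1, -3/2], [-1, -2]].
Y = (T − P)S⁻¹ = [[-4, 0], [-5, 3]].

Y = [[-4, 0], [-5, 3]]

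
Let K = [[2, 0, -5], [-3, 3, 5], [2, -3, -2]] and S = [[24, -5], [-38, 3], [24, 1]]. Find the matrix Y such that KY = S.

Y = [[2, 5], [-4, 1], [-4, 3]]

Left-multiplying both sides by K⁻¹ gives Y = K⁻¹S.
det K = 3, so K⁻¹ = [[3, 5, 5], [4/3, 2, 5/3], [1, 2, 2]].
Y = K⁻¹S = [[3, 5, 5], [4/3, 2, 5/3], [1, 2, 2]] · [[24, -5], [-38, 3], [24, 1]] = [[2, 5], [-4, 1], [-4, 3]].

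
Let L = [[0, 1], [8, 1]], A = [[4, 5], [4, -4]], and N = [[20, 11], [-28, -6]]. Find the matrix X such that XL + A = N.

XL = N − A = [[16, 6], [-32, -2]].
L is on the right of X, so right-multiply by L⁻¹: X = (N − A)L⁻¹.
det L = -8; the adjugate gives L⁻¹ = [[-1/8, 1/8], [1, 0]].
X = (N − A)L⁻¹ = [[4, 2], [2, -4]].

X = [[4, 2], [2, -4]]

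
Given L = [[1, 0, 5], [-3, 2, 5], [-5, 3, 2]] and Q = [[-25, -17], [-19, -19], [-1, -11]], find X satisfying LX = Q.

Left-multiplying both sides by L⁻¹ gives X = L⁻¹Q.
L has determinant -6; L⁻¹ = [[11/6, -5/2, 5/3], [19/6, -9/2, 10/3], [-1/6, 1/2, -1/3]].
X = L⁻¹Q = [[11/6, -5/2, 5/3], [19/6, -9/2, 10/3], [-1/6, 1/2, -1/3]] · [[-25, -17], [-19, -19], [-1, -11]] = [[0, -2], [3, -5], [-5, -3]].

X = [[0, -2], [3, -5], [-5, -3]]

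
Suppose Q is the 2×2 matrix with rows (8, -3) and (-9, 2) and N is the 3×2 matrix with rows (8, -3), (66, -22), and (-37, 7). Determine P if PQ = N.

Q is on the right of P, so right-multiply by Q⁻¹: P = NQ⁻¹.
det Q = -11, so Q⁻¹ = [[-2/11, -3/11], [-9/11, -8/11]].
P = NQ⁻¹ = [[8, -3], [66, -22], [-37, 7]] · [[-2/11, -3/11], [-9/11, -8/11]] = [[1, 0], [6, -2], [1, 5]].

P = [[1, 0], [6, -2], [1, 5]]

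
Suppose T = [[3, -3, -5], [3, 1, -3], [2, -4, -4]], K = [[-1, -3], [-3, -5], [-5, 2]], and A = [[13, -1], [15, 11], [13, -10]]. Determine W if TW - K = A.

W = [[4, 0], [0, 3], [0, -1]]

TW = A + K = [[12, -4], [12, 6], [8, -8]].
Left-multiplying both sides by T⁻¹ gives W = T⁻¹(A + K).
T has determinant 4; T⁻¹ = [[-4, 2, 7/2], [3/2, -1/2, -3/2], [-7/2, 3/2, 3]].
W = T⁻¹(A + K) = [[4, 0], [0, 3], [0, -1]].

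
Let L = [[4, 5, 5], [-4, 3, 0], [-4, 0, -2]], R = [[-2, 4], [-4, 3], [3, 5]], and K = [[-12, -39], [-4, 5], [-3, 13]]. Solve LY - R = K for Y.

LY = K + R = [[-14, -35], [-8, 8], [0, 18]].
Left-multiplying both sides by L⁻¹ gives Y = L⁻¹(K + R).
det L = -4; the adjugate gives L⁻¹ = [[3/2, -5/2, 15/4], [2, -3, 5], [-3, 5, -8]].
Y = L⁻¹(K + R) = [[-1, -5], [-4, -4], [2, 1]].

Y = [[-1, -5], [-4, -4], [2, 1]]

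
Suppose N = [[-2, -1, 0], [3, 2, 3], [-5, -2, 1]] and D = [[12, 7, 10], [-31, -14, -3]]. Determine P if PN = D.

P = [[5, 4, -2], [-4, -3, 6]]

Since N sits to the right of P, P = DN⁻¹.
det N = 2; the adjugate gives N⁻¹ = [[4, 1/2, -3/2], [-9, -1, 3], [2, 1/2, -1/2]].
P = DN⁻¹ = [[12, 7, 10], [-31, -14, -3]] · [[4, 1/2, -3/2], [-9, -1, 3], [2, 1/2, -1/2]] = [[5, 4, -2], [-4, -3, 6]].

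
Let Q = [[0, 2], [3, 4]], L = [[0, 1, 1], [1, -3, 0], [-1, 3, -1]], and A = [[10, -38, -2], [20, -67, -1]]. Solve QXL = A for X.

Left-multiply by Q⁻¹ and right-multiply by L⁻¹: X = Q⁻¹AL⁻¹.
det Q = -6; the adjugate gives Q⁻¹ = [[-2/3, 1/3], [1/2, 0]].
det L = 1; the adjugate gives L⁻¹ = [[3, 4, 3], [1, 1, 1], [0, -1, -1]].
Q⁻¹A = [[0, 3, 1], [5, -19, -1]].
X = (Q⁻¹A)L⁻¹ = [[3, 2, 2], [-4, 2, -3]].

X = [[3, 2, 2], [-4, 2, -3]]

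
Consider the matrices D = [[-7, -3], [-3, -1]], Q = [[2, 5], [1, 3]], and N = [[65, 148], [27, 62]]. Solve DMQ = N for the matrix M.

M = [[-5, 2], [-4, 5]]

Left-multiply by D⁻¹ and right-multiply by Q⁻¹: M = D⁻¹NQ⁻¹.
det D = -2, so D⁻¹ = [[1/2, -3/2], [-3/2, 7/2]].
Q has determinant 1; Q⁻¹ = [[3, -5], [-1, 2]].
D⁻¹N = [[-8, -19], [-3, -5]].
M = (D⁻¹N)Q⁻¹ = [[-5, 2], [-4, 5]].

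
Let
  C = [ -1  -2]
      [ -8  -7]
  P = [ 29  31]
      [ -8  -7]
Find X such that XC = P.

X = [[-5, -3], [0, 1]]

C is on the right of X, so right-multiply by C⁻¹: X = PC⁻¹.
C has determinant -9; C⁻¹ = [[7/9, -2/9], [-8/9, 1/9]].
X = PC⁻¹ = [[29, 31], [-8, -7]] · [[7/9, -2/9], [-8/9, 1/9]] = [[-5, -3], [0, 1]].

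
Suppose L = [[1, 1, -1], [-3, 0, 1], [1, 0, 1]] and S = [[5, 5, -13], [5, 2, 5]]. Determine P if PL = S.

P = [[5, -2, -6], [2, 1, 6]]

Right-multiplying both sides by L⁻¹ gives P = SL⁻¹.
det L = 4; the adjugate gives L⁻¹ = [[0, -1/4, 1/4], [1, 1/2, 1/2], [0, 1/4, 3/4]].
P = SL⁻¹ = [[5, 5, -13], [5, 2, 5]] · [[0, -1/4, 1/4], [1, 1/2, 1/2], [0, 1/4, 3/4]] = [[5, -2, -6], [2, 1, 6]].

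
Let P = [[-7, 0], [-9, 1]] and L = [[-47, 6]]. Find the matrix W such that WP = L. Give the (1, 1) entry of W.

Since P sits to the right of W, W = LP⁻¹.
det P = -7; the adjugate gives P⁻¹ = [[-1/7, 0], [-9/7, 1]].
W = LP⁻¹ = [[-47, 6]] · [[-1/7, 0], [-9/7, 1]] = [[-1, 6]].

-1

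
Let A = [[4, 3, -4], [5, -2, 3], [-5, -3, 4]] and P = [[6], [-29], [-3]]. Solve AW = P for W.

W = [[-3], [-2], [-6]]

Since A multiplies W on the left, W = A⁻¹P.
det A = -1; the adjugate gives A⁻¹ = [[-1, 0, -1], [35, 4, 32], [25, 3, 23]].
W = A⁻¹P = [[-1, 0, -1], [35, 4, 32], [25, 3, 23]] · [[6], [-29], [-3]] = [[-3], [-2], [-6]].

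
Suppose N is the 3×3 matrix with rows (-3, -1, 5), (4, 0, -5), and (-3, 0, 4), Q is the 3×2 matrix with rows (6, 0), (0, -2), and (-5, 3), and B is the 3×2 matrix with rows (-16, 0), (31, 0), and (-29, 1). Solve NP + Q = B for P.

NP = B − Q = [[-22, 0], [31, 2], [-24, -2]].
N is on the left of P, so left-multiply by N⁻¹: P = N⁻¹(B − Q).
det N = 1; the adjugate gives N⁻¹ = [[0, 4, 5], [-1, 3, 5], [0, 3, 4]].
P = N⁻¹(B − Q) = [[4, -2], [-5, -4], [-3, -2]].

P = [[4, -2], [-5, -4], [-3, -2]]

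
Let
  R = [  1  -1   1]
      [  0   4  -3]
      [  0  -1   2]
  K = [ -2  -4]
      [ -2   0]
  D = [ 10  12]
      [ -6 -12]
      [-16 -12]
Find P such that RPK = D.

Isolating P: multiply by R⁻¹ from the left and K⁻¹ from the right, so P = R⁻¹DK⁻¹.
det R = 5, so R⁻¹ = [[1, 1/5, -1/5], [0, 2/5, 3/5], [0, 1/5, 4/5]].
det K = -8, so K⁻¹ = [[0, -1/2], [-1/4, 1/4]].
R⁻¹D = [[12, 12], [-12, -12], [-14, -12]].
P = (R⁻¹D)K⁻¹ = [[-3, -3], [3, 3], [3, 4]].

P = [[-3, -3], [3, 3], [3, 4]]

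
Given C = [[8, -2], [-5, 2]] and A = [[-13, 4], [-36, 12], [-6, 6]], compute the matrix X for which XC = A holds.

Since C sits to the right of X, X = AC⁻¹.
det C = 6, so C⁻¹ = [[1/3, 1/3], [5/6, 4/3]].
X = AC⁻¹ = [[-13, 4], [-36, 12], [-6, 6]] · [[1/3, 1/3], [5/6, 4/3]] = [[-1, 1], [-2, 4], [3, 6]].

X = [[-1, 1], [-2, 4], [3, 6]]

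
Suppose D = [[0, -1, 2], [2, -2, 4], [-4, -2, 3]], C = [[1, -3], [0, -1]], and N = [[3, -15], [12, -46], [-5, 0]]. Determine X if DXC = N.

X = D⁻¹NC⁻¹ (apply D⁻¹ on the left and C⁻¹ on the right).
det D = -2; the adjugate gives D⁻¹ = [[-1, 1/2, 0], [11, -4, -2], [6, -2, -1]].
C has determinant -1; C⁻¹ = [[1, -3], [0, -1]].
D⁻¹N = [[3, -8], [-5, 19], [-1, 2]].
X = (D⁻¹N)C⁻¹ = [[3, -1], [-5, -4], [-1, 1]].

X = [[3, -1], [-5, -4], [-1, 1]]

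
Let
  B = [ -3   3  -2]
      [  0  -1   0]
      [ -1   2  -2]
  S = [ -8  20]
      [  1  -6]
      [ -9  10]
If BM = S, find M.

M = [[-1, -2], [-1, 6], [4, 2]]

Since B multiplies M on the left, M = B⁻¹S.
det B = -4; the adjugate gives B⁻¹ = [[-1/2, -1/2, 1/2], [0, -1, 0], [1/4, -3/4, -3/4]].
M = B⁻¹S = [[-1/2, -1/2, 1/2], [0, -1, 0], [1/4, -3/4, -3/4]] · [[-8, 20], [1, -6], [-9, 10]] = [[-1, -2], [-1, 6], [4, 2]].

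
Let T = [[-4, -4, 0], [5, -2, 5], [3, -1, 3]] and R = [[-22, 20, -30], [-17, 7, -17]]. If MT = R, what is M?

M = [[-2, -6, 0], [0, -4, 1]]

T is on the right of M, so right-multiply by T⁻¹: M = RT⁻¹.
det T = 4; the adjugate gives T⁻¹ = [[-1/4, 3, -5], [0, -3, 5], [1/4, -4, 7]].
M = RT⁻¹ = [[-22, 20, -30], [-17, 7, -17]] · [[-1/4, 3, -5], [0, -3, 5], [1/4, -4, 7]] = [[-2, -6, 0], [0, -4, 1]].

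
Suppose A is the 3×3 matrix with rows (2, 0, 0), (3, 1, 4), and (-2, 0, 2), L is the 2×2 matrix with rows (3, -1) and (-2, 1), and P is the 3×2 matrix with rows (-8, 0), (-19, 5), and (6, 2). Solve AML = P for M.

Left-multiply by A⁻¹ and right-multiply by L⁻¹: M = A⁻¹PL⁻¹.
det A = 4; the adjugate gives A⁻¹ = [[1/2, 0, 0], [-7/2, 1, -2], [1/2, 0, 1/2]].
L has determinant 1; L⁻¹ = [[1, 1], [2, 3]].
A⁻¹P = [[-4, 0], [-3, 1], [-1, 1]].
M = (A⁻¹P)L⁻¹ = [[-4, -4], [-1, 0], [1, 2]].

M = [[-4, -4], [-1, 0], [1, 2]]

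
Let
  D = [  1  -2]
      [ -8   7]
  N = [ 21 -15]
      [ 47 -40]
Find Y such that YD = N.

Y = [[-3, -3], [-1, -6]]

Right-multiplying both sides by D⁻¹ gives Y = ND⁻¹.
det D = -9, so D⁻¹ = [[-7/9, -2/9], [-8/9, -1/9]].
Y = ND⁻¹ = [[21, -15], [47, -40]] · [[-7/9, -2/9], [-8/9, -1/9]] = [[-3, -3], [-1, -6]].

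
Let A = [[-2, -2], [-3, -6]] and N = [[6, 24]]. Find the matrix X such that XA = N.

A is on the right of X, so right-multiply by A⁻¹: X = NA⁻¹.
det A = 6, so A⁻¹ = [[-1, 1/3], [1/2, -1/3]].
X = NA⁻¹ = [[6, 24]] · [[-1, 1/3], [1/2, -1/3]] = [[6, -6]].

X = [[6, -6]]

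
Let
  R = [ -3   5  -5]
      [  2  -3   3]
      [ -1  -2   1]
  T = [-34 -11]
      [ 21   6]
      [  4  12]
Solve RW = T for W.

W = [[3, -3], [-2, -5], [3, -1]]

Since R multiplies W on the left, W = R⁻¹T.
det R = 1; the adjugate gives R⁻¹ = [[3, 5, 0], [-5, -8, -1], [-7, -11, -1]].
W = R⁻¹T = [[3, 5, 0], [-5, -8, -1], [-7, -11, -1]] · [[-34, -11], [21, 6], [4, 12]] = [[3, -3], [-2, -5], [3, -1]].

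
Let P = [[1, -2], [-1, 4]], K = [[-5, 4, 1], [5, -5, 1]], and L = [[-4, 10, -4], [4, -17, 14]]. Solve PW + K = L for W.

PW = L − K = [[1, 6, -5], [-1, -12, 13]].
Since P multiplies W on the left, W = P⁻¹(L − K).
P has determinant 2; P⁻¹ = [[2, 1], [1/2, 1/2]].
W = P⁻¹(L − K) = [[1, 0, 3], [0, -3, 4]].

W = [[1, 0, 3], [0, -3, 4]]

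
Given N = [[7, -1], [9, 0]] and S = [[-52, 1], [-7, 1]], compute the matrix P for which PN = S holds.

Since N sits to the right of P, P = SN⁻¹.
det N = 9; the adjugate gives N⁻¹ = [[0, 1/9], [-1, 7/9]].
P = SN⁻¹ = [[-52, 1], [-7, 1]] · [[0, 1/9], [-1, 7/9]] = [[-1, -5], [-1, 0]].

P = [[-1, -5], [-1, 0]]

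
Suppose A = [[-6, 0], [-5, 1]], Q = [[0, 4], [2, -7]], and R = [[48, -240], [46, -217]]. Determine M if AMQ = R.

M = [[3, -4], [1, 3]]

Left-multiply by A⁻¹ and right-multiply by Q⁻¹: M = A⁻¹RQ⁻¹.
A has determinant -6; A⁻¹ = [[-1/6, 0], [-5/6, 1]].
Q has determinant -8; Q⁻¹ = [[7/8, 1/2], [1/4, 0]].
A⁻¹R = [[-8, 40], [6, -17]].
M = (A⁻¹R)Q⁻¹ = [[3, -4], [1, 3]].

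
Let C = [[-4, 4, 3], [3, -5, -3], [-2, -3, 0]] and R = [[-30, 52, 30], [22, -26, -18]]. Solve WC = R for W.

W = [[4, -6, -2], [-4, 2, 0]]

Since C sits to the right of W, W = RC⁻¹.
C has determinant 3; C⁻¹ = [[-3, -3, 1], [2, 2, -1], [-19/3, -20/3, 8/3]].
W = RC⁻¹ = [[-30, 52, 30], [22, -26, -18]] · [[-3, -3, 1], [2, 2, -1], [-19/3, -20/3, 8/3]] = [[4, -6, -2], [-4, 2, 0]].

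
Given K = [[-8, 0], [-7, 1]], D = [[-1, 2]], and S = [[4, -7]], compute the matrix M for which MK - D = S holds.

M = [[4, -5]]

MK = S + D = [[3, -5]].
K is on the right of M, so right-multiply by K⁻¹: M = (S + D)K⁻¹.
K has determinant -8; K⁻¹ = [[-1/8, 0], [-7/8, 1]].
M = (S + D)K⁻¹ = [[4, -5]].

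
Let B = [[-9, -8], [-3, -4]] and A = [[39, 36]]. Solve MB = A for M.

M = [[-4, -1]]

B is on the right of M, so right-multiply by B⁻¹: M = AB⁻¹.
B has determinant 12; B⁻¹ = [[-1/3, 2/3], [1/4, -3/4]].
M = AB⁻¹ = [[39, 36]] · [[-1/3, 2/3], [1/4, -3/4]] = [[-4, -1]].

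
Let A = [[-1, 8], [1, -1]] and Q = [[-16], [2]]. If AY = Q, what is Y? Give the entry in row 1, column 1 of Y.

0

A is on the left of Y, so left-multiply by A⁻¹: Y = A⁻¹Q.
det A = -7; the adjugate gives A⁻¹ = [[1/7, 8/7], [1/7, 1/7]].
Y = A⁻¹Q = [[1/7, 8/7], [1/7, 1/7]] · [[-16], [2]] = [[0], [-2]].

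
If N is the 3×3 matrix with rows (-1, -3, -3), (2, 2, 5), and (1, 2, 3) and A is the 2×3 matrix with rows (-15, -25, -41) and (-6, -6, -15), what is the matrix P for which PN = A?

N is on the right of P, so right-multiply by N⁻¹: P = AN⁻¹.
N has determinant 1; N⁻¹ = [[-4, 3, -9], [-1, 0, -1], [2, -1, 4]].
P = AN⁻¹ = [[-15, -25, -41], [-6, -6, -15]] · [[-4, 3, -9], [-1, 0, -1], [2, -1, 4]] = [[3, -4, -4], [0, -3, 0]].

P = [[3, -4, -4], [0, -3, 0]]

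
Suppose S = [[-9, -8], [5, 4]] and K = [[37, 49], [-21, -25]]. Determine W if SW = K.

Since S multiplies W on the left, W = S⁻¹K.
S has determinant 4; S⁻¹ = [[1, 2], [-5/4, -9/4]].
W = S⁻¹K = [[1, 2], [-5/4, -9/4]] · [[37, 49], [-21, -25]] = [[-5, -1], [1, -5]].

W = [[-5, -1], [1, -5]]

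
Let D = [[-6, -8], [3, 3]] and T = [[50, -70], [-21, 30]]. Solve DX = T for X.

X = [[-3, 5], [-4, 5]]

Since D multiplies X on the left, X = D⁻¹T.
D has determinant 6; D⁻¹ = [[1/2, 4/3], [-1/2, -1]].
X = D⁻¹T = [[1/2, 4/3], [-1/2, -1]] · [[50, -70], [-21, 30]] = [[-3, 5], [-4, 5]].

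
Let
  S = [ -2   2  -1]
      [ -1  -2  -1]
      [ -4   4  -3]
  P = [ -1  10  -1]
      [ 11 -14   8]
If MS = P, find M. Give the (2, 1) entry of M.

Right-multiplying both sides by S⁻¹ gives M = PS⁻¹.
det S = -6; the adjugate gives S⁻¹ = [[-5/3, -1/3, 2/3], [-1/6, -1/3, 1/6], [2, 0, -1]].
M = PS⁻¹ = [[-1, 10, -1], [11, -14, 8]] · [[-5/3, -1/3, 2/3], [-1/6, -1/3, 1/6], [2, 0, -1]] = [[-2, -3, 2], [0, 1, -3]].

0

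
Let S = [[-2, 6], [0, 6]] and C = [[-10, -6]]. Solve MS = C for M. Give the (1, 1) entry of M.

Since S sits to the right of M, M = CS⁻¹.
det S = -12; the adjugate gives S⁻¹ = [[-1/2, 1/2], [0, 1/6]].
M = CS⁻¹ = [[-10, -6]] · [[-1/2, 1/2], [0, 1/6]] = [[5, -6]].

5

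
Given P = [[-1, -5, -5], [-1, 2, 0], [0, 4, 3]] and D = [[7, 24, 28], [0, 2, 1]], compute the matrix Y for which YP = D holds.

Y = [[-2, -5, 6], [-2, 2, -3]]

Since P sits to the right of Y, Y = DP⁻¹.
P has determinant -1; P⁻¹ = [[-6, 5, -10], [-3, 3, -5], [4, -4, 7]].
Y = DP⁻¹ = [[7, 24, 28], [0, 2, 1]] · [[-6, 5, -10], [-3, 3, -5], [4, -4, 7]] = [[-2, -5, 6], [-2, 2, -3]].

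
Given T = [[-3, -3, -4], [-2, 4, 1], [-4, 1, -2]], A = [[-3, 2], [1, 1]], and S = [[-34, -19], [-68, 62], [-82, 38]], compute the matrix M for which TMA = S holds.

M = [[-5, 1], [4, 2], [0, 4]]

M = T⁻¹SA⁻¹ (apply T⁻¹ on the left and A⁻¹ on the right).
det T = -5; the adjugate gives T⁻¹ = [[9/5, 2, -13/5], [8/5, 2, -11/5], [-14/5, -3, 18/5]].
det A = -5; the adjugate gives A⁻¹ = [[-1/5, 2/5], [1/5, 3/5]].
T⁻¹S = [[16, -9], [-10, 10], [4, 4]].
M = (T⁻¹S)A⁻¹ = [[-5, 1], [4, 2], [0, 4]].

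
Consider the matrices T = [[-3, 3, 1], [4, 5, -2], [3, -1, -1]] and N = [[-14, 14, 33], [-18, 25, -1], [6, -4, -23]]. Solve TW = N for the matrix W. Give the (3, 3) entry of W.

Since T multiplies W on the left, W = T⁻¹N.
T has determinant -4; T⁻¹ = [[7/4, -1/2, 11/4], [1/2, 0, 1/2], [19/4, -3/2, 27/4]].
W = T⁻¹N = [[7/4, -1/2, 11/4], [1/2, 0, 1/2], [19/4, -3/2, 27/4]] · [[-14, 14, 33], [-18, 25, -1], [6, -4, -23]] = [[1, 1, -5], [-4, 5, 5], [1, 2, 3]].

3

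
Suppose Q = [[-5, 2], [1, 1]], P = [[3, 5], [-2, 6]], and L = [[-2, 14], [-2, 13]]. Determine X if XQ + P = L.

X = [[2, 5], [1, 5]]

XQ = L − P = [[-5, 9], [0, 7]].
Since Q sits to the right of X, X = (L − P)Q⁻¹.
Q has determinant -7; Q⁻¹ = [[-1/7, 2/7], [1/7, 5/7]].
X = (L − P)Q⁻¹ = [[2, 5], [1, 5]].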